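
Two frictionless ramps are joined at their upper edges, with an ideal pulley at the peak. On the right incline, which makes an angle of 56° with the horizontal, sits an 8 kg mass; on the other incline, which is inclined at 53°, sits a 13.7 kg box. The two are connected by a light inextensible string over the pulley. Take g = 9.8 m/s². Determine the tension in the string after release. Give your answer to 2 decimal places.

80.56 N

Resolve each weight along its own incline: the 8 kg mass has component 8 × 9.8 × sin 56° = 64.997 N down its slope, and the 13.7 kg mass has 13.7 × 9.8 × sin 53° = 107.225 N down its slope.
The 13.7 kg side's 107.225 N exceeds the other side's 64.997 N, so that mass slides down and the 8 kg mass slides up. Taking that direction as positive, Newton's second law for the whole system gives 107.225 − 64.997 = (8 + 13.7) a, so a = 42.228 / 21.7 = 1.9460 m/s².
For the 8 kg mass (up-slope positive): T − 64.997 = 8 × 1.9460, so T = 80.565 N.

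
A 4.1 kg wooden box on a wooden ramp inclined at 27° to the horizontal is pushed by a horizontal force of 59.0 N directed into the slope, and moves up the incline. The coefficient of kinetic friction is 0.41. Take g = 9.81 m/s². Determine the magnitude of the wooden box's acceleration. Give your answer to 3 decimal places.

2.106 m/s²

The horizontal push has components F cos 27° = 59.0 × 0.8910 = 52.569 N up the incline and F sin 27° = 59.0 × 0.4540 = 26.786 N pressing into the surface.
The normal force is therefore N = mg cos 27° + F sin 27° = 35.837 + 26.786 = 62.623 N, and kinetic friction down the slope is μN = 0.41 × 62.623 = 25.675 N.
Along the incline: F cos 27° − mg sin 27° − μN = ma, so 52.569 − 18.260 − 25.675 = 4.1 a, giving a = 2.1059 m/s².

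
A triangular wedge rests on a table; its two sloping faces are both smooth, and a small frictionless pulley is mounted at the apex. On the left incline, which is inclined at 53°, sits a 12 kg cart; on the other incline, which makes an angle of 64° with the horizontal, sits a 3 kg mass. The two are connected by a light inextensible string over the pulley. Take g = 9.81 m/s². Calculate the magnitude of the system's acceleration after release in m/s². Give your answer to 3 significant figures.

Resolve each weight along its own incline: the 12 kg mass has component 12 × 9.81 × sin 53° = 94.015 N down its slope, and the 3 kg mass has 3 × 9.81 × sin 64° = 26.452 N down its slope.
The 12 kg side's 94.015 N exceeds the other side's 26.452 N, so that mass slides down and the 3 kg mass slides up. Taking that direction as positive, Newton's second law for the whole system gives 94.015 − 26.452 = (12 + 3) a, so a = 67.563 / 15 = 4.5042 m/s².

4.50 m/s²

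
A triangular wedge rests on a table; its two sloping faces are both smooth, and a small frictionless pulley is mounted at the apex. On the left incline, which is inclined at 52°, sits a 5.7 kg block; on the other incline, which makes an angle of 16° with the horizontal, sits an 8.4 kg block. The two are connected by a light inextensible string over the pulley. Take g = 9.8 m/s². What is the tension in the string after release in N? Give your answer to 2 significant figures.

Resolve each weight along its own incline: the 5.7 kg mass has component 5.7 × 9.8 × sin 52° = 44.018 N down its slope, and the 8.4 kg mass has 8.4 × 9.8 × sin 16° = 22.690 N down its slope.
The 5.7 kg side's 44.018 N exceeds the other side's 22.690 N, so that mass slides down and the 8.4 kg mass slides up. Taking that direction as positive, Newton's second law for the whole system gives 44.018 − 22.690 = (5.7 + 8.4) a, so a = 21.328 / 14.1 = 1.5126 m/s².
For the 8.4 kg mass (up-slope positive): T − 22.690 = 8.4 × 1.5126, so T = 35.396 N.

35 N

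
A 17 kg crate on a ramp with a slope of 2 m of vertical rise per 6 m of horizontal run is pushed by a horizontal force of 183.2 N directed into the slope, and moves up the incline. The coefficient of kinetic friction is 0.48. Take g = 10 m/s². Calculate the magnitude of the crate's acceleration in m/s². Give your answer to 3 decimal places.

The horizontal push has components F cos 18.43° = 183.2 × 0.9487 = 173.802 N up the incline and F sin 18.43° = 183.2 × 0.3162 = 57.928 N pressing into the surface.
The normal force is therefore N = mg cos 18.43° + F sin 18.43° = 161.279 + 57.928 = 219.207 N, and kinetic friction down the slope is μN = 0.48 × 219.207 = 105.219 N.
Along the incline: F cos 18.43° − mg sin 18.43° − μN = ma, so 173.802 − 53.754 − 105.219 = 17 a, giving a = 0.8723 m/s².

0.872 m/s²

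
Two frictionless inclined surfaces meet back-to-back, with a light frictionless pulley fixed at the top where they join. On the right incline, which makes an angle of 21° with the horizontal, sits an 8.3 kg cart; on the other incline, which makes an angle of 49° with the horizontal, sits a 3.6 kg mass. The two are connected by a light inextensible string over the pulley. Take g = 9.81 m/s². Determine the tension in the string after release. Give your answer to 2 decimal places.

Resolve each weight along its own incline: the 8.3 kg mass has component 8.3 × 9.81 × sin 21° = 29.179 N down its slope, and the 3.6 kg mass has 3.6 × 9.81 × sin 49° = 26.653 N down its slope.
The 8.3 kg side's 29.179 N exceeds the other side's 26.653 N, so that mass slides down and the 3.6 kg mass slides up. Taking that direction as positive, Newton's second law for the whole system gives 29.179 − 26.653 = (8.3 + 3.6) a, so a = 2.526 / 11.9 = 0.2123 m/s².
For the 3.6 kg mass (up-slope positive): T − 26.653 = 3.6 × 0.2123, so T = 27.417 N.

27.42 N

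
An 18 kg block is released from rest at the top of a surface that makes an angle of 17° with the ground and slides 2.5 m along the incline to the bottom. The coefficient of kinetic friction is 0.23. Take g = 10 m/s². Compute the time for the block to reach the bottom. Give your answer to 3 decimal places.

2.628 s

The weight component along the incline is mg sin 17° = 52.627 N and the normal force is N = mg cos 17° = 172.135 N.
Friction up the slope is f = μN = 0.23 × 172.135 = 39.591 N, so the net downslope force is 52.627 − 39.591 = 13.036 N and a = 13.036 / 18 = 0.7242 m/s².
Starting from rest, L = ½at², so t = √(2L/a) = √(2 × 2.5 / 0.7242) = 2.6276 s.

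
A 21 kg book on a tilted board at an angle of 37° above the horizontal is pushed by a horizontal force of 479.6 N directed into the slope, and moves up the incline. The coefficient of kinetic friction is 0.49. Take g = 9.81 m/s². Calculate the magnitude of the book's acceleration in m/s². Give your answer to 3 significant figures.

1.76 m/s²

The horizontal push has components F cos 37° = 479.6 × 0.7986 = 383.009 N up the incline and F sin 37° = 479.6 × 0.6018 = 288.623 N pressing into the surface.
The normal force is therefore N = mg cos 37° + F sin 37° = 164.520 + 288.623 = 453.143 N, and kinetic friction down the slope is μN = 0.49 × 453.143 = 222.040 N.
Along the incline: F cos 37° − mg sin 37° − μN = ma, so 383.009 − 123.977 − 222.040 = 21 a, giving a = 1.7615 m/s².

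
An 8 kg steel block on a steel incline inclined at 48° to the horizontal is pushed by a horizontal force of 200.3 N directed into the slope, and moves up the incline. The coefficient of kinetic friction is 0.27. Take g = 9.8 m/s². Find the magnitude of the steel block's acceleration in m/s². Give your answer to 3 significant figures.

2.68 m/s²

The horizontal push has components F cos 48° = 200.3 × 0.6691 = 134.021 N up the incline and F sin 48° = 200.3 × 0.7431 = 148.843 N pressing into the surface.
The normal force is therefore N = mg cos 48° + F sin 48° = 52.457 + 148.843 = 201.300 N, and kinetic friction down the slope is μN = 0.27 × 201.300 = 54.351 N.
Along the incline: F cos 48° − mg sin 48° − μN = ma, so 134.021 − 58.259 − 54.351 = 8 a, giving a = 2.6764 m/s².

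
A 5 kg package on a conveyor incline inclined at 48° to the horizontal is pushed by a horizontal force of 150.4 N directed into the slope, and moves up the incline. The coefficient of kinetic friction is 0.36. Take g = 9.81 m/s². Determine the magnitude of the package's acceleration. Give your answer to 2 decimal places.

2.43 m/s²

The horizontal push has components F cos 48° = 150.4 × 0.6691 = 100.633 N up the incline and F sin 48° = 150.4 × 0.7431 = 111.762 N pressing into the surface.
The normal force is therefore N = mg cos 48° + F sin 48° = 32.819 + 111.762 = 144.581 N, and kinetic friction down the slope is μN = 0.36 × 144.581 = 52.049 N.
Along the incline: F cos 48° − mg sin 48° − μN = ma, so 100.633 − 36.449 − 52.049 = 5 a, giving a = 2.4270 m/s².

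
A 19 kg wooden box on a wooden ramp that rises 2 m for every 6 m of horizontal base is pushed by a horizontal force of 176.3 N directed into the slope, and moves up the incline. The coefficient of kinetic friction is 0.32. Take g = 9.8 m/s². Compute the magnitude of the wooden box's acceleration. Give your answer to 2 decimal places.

The horizontal push has components F cos 18.43° = 176.3 × 0.9487 = 167.256 N up the incline and F sin 18.43° = 176.3 × 0.3162 = 55.746 N pressing into the surface.
The normal force is therefore N = mg cos 18.43° + F sin 18.43° = 176.648 + 55.746 = 232.394 N, and kinetic friction down the slope is μN = 0.32 × 232.394 = 74.366 N.
Along the incline: F cos 18.43° − mg sin 18.43° − μN = ma, so 167.256 − 58.876 − 74.366 = 19 a, giving a = 1.7902 m/s².

1.79 m/s²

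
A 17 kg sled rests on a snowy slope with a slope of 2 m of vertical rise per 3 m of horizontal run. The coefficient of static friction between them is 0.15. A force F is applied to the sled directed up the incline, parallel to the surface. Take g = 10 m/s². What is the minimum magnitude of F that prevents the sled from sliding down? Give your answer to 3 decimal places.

The normal force is N = mg cos 33.69° = 141.449 N. With F at its minimum the sled is on the verge of sliding down, so static friction is at its maximum μ_s N = 0.15 × 141.449 = 21.217 N and acts up the slope.
Equilibrium along the incline: F + μ_s N = mg sin 33.69°, so F = 94.299 − 21.217 = 73.082 N.

73.082 N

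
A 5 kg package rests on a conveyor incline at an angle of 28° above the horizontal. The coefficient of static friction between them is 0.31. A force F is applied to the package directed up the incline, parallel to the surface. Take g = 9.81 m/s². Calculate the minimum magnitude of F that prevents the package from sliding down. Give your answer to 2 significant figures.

The normal force is N = mg cos 28° = 43.309 N. With F at its minimum the package is on the verge of sliding down, so static friction is at its maximum μ_s N = 0.31 × 43.309 = 13.426 N and acts up the slope.
Equilibrium along the incline: F + μ_s N = mg sin 28°, so F = 23.028 − 13.426 = 9.602 N.

9.6 N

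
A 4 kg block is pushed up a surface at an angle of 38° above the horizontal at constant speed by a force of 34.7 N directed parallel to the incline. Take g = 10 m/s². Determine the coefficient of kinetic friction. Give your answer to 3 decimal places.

0.320

At constant speed ΣF = 0 along the incline. The applied 34.7 N acts up the slope; the weight component mg sin 38° = 24.626 N and kinetic friction μN both act down the slope.
So 34.7 = 24.626 + μ × 31.520, giving μ = (34.7 − 24.626) / 31.520 = 0.3196.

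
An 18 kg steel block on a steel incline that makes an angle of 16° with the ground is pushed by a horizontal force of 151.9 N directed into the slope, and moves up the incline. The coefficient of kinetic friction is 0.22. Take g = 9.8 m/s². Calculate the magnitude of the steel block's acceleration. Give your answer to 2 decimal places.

2.83 m/s²

The horizontal push has components F cos 16° = 151.9 × 0.9613 = 146.021 N up the incline and F sin 16° = 151.9 × 0.2756 = 41.864 N pressing into the surface.
The normal force is therefore N = mg cos 16° + F sin 16° = 169.573 + 41.864 = 211.437 N, and kinetic friction down the slope is μN = 0.22 × 211.437 = 46.516 N.
Along the incline: F cos 16° − mg sin 16° − μN = ma, so 146.021 − 48.616 − 46.516 = 18 a, giving a = 2.8272 m/s².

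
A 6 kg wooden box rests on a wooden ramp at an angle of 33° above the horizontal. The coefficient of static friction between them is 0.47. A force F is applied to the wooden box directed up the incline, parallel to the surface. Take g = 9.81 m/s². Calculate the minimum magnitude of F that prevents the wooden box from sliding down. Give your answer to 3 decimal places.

The normal force is N = mg cos 33° = 49.364 N. With F at its minimum the wooden box is on the verge of sliding down, so static friction is at its maximum μ_s N = 0.47 × 49.364 = 23.201 N and acts up the slope.
Equilibrium along the incline: F + μ_s N = mg sin 33°, so F = 32.057 − 23.201 = 8.856 N.

8.856 N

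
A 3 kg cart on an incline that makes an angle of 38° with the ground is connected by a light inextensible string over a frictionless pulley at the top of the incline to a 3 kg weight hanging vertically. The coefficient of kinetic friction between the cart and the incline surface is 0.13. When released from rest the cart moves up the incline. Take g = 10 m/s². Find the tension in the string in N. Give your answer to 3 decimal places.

For the cart on the incline: the weight component along the slope is m₁g sin 38° = 3 × 10 × 0.6157 = 18.471 N and the normal force is N = m₁g cos 38° = 23.640 N.
Kinetic friction opposes the cart's motion up the incline: f = μN = 0.13 × 23.640 = 3.073 N acting down the slope.
Newton's second law for the cart (up-slope positive): T − 18.471 − 3.073 = 3 a. For the hanging weight (downward positive): 3 × 10 − T = 3 a.
Adding the two equations eliminates T: 8.456 = 6 a, so a = 1.4093 m/s².
Then from the hanging weight's equation, T = 3 × (10 − 1.4093) = 25.772 N.

25.772 N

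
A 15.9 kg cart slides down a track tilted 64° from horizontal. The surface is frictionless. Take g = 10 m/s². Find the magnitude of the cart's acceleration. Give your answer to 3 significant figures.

8.99 m/s²

Resolving the weight along the incline: the component pulling the cart down the slope is mg sin 64° = 15.9 × 10 × 0.8988 = 142.909 N, and the normal force is N = mg cos 64° = 15.9 × 10 × 0.4384 = 69.706 N.
With no friction the net force along the incline is 142.909 N, so a = g sin 64° = 142.909 / 15.9 = 8.9880 m/s².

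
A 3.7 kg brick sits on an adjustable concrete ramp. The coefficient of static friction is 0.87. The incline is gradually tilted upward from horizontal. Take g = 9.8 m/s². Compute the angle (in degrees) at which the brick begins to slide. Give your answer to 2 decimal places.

41.02°

At the threshold of sliding, static friction is at its maximum μ_s N and exactly balances the weight component along the incline: mg sin θ = μ_s mg cos θ.
Hence tan θ = μ_s = 0.87, so θ = arctan(0.87) = 41.0233°.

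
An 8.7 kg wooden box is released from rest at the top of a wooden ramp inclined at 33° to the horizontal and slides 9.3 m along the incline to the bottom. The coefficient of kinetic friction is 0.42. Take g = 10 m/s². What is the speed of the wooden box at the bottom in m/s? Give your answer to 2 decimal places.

5.98 m/s

The weight component along the incline is mg sin 33° = 47.384 N and the normal force is N = mg cos 33° = 72.964 N.
Friction up the slope is f = μN = 0.42 × 72.964 = 30.645 N, so the net downslope force is 47.384 − 30.645 = 16.739 N and a = 16.739 / 8.7 = 1.9240 m/s².
Starting from rest over a distance of 9.3 m, v² = 2aL = 2 × 1.9240 × 9.3 = 35.7864, so v = 5.9822 m/s.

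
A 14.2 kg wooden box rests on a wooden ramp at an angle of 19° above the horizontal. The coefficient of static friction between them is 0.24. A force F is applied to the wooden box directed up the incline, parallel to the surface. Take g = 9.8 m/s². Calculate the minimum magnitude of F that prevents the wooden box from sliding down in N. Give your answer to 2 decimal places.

The normal force is N = mg cos 19° = 131.578 N. With F at its minimum the wooden box is on the verge of sliding down, so static friction is at its maximum μ_s N = 0.24 × 131.578 = 31.579 N and acts up the slope.
Equilibrium along the incline: F + μ_s N = mg sin 19°, so F = 45.306 − 31.579 = 13.727 N.

13.73 N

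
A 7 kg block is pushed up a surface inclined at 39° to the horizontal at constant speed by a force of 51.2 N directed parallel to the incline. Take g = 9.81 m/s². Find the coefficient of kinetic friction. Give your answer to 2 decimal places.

0.15

At constant speed ΣF = 0 along the incline. The applied 51.2 N acts up the slope; the weight component mg sin 39° = 43.215 N and kinetic friction μN both act down the slope.
So 51.2 = 43.215 + μ × 53.367, giving μ = (51.2 − 43.215) / 53.367 = 0.1496.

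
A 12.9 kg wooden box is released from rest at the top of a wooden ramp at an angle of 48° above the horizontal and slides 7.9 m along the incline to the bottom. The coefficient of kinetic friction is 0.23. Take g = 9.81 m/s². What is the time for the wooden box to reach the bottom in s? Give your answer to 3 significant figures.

1.65 s

The weight component along the incline is mg sin 48° = 94.044 N and the normal force is N = mg cos 48° = 84.678 N.
Friction up the slope is f = μN = 0.23 × 84.678 = 19.476 N, so the net downslope force is 94.044 − 19.476 = 74.568 N and a = 74.568 / 12.9 = 5.7805 m/s².
Starting from rest, L = ½at², so t = √(2L/a) = √(2 × 7.9 / 5.7805) = 1.6533 s.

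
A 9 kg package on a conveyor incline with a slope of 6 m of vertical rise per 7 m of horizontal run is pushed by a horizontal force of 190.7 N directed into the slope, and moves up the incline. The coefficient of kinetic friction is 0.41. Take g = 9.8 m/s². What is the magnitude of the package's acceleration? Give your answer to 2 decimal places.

1.01 m/s²

The horizontal push has components F cos 40.60° = 190.7 × 0.7593 = 144.799 N up the incline and F sin 40.60° = 190.7 × 0.6508 = 124.108 N pressing into the surface.
The normal force is therefore N = mg cos 40.60° + F sin 40.60° = 66.970 + 124.108 = 191.078 N, and kinetic friction down the slope is μN = 0.41 × 191.078 = 78.342 N.
Along the incline: F cos 40.60° − mg sin 40.60° − μN = ma, so 144.799 − 57.401 − 78.342 = 9 a, giving a = 1.0062 m/s².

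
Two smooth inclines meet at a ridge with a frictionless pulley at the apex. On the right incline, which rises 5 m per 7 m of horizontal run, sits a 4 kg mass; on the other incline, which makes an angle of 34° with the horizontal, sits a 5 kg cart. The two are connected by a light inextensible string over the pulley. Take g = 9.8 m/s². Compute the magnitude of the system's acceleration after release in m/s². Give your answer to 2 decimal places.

0.51 m/s²

Resolve each weight along its own incline: the 4 kg mass has component 4 × 9.8 × sin 35.54° = 22.785 N down its slope, and the 5 kg mass has 5 × 9.8 × sin 34° = 27.400 N down its slope.
The 5 kg side's 27.400 N exceeds the other side's 22.785 N, so that mass slides down and the 4 kg mass slides up. Taking that direction as positive, Newton's second law for the whole system gives 27.400 − 22.785 = (4 + 5) a, so a = 4.615 / 9 = 0.5128 m/s².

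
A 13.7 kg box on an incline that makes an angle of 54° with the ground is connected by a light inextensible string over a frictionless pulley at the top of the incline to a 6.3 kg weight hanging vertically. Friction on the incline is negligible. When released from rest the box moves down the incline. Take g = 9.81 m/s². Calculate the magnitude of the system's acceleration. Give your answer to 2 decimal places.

For the box on the incline: the weight component along the slope is m₁g sin 54° = 13.7 × 9.81 × 0.8090 = 108.727 N and the normal force is N = m₁g cos 54° = 78.997 N.
Newton's second law for the box (down-slope positive): 108.727 − T = 13.7 a. For the hanging weight (upward positive): T − 6.3 × 9.81 = 6.3 a.
Adding the two equations eliminates T: 46.924 = 20 a, so a = 2.3462 m/s².

2.35 m/s²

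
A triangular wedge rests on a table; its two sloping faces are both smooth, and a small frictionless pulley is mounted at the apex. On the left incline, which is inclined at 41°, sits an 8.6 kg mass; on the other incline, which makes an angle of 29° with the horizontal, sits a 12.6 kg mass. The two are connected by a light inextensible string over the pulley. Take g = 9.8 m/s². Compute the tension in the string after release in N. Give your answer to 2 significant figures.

Resolve each weight along its own incline: the 8.6 kg mass has component 8.6 × 9.8 × sin 41° = 55.293 N down its slope, and the 12.6 kg mass has 12.6 × 9.8 × sin 29° = 59.864 N down its slope.
The 12.6 kg side's 59.864 N exceeds the other side's 55.293 N, so that mass slides down and the 8.6 kg mass slides up. Taking that direction as positive, Newton's second law for the whole system gives 59.864 − 55.293 = (8.6 + 12.6) a, so a = 4.571 / 21.2 = 0.2156 m/s².
For the 8.6 kg mass (up-slope positive): T − 55.293 = 8.6 × 0.2156, so T = 57.147 N.

57 N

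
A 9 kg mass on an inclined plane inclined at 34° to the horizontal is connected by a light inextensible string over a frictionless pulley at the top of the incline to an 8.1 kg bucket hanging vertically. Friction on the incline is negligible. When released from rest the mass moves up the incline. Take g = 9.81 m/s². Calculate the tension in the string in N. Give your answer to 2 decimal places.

65.21 N

For the mass on the incline: the weight component along the slope is m₁g sin 34° = 9 × 9.81 × 0.5592 = 49.372 N and the normal force is N = m₁g cos 34° = 73.196 N.
Newton's second law for the mass (up-slope positive): T − 49.372 = 9 a. For the hanging bucket (downward positive): 8.1 × 9.81 − T = 8.1 a.
Adding the two equations eliminates T: 30.089 = 17.1 a, so a = 1.7596 m/s².
Then from the hanging bucket's equation, T = 8.1 × (9.81 − 1.7596) = 65.208 N.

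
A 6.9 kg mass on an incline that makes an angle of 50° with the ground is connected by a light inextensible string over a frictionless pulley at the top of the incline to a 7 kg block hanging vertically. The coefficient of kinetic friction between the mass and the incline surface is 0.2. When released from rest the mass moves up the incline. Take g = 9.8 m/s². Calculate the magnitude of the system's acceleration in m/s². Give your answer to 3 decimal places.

0.583 m/s²

For the mass on the incline: the weight component along the slope is m₁g sin 50° = 6.9 × 9.8 × 0.7660 = 51.797 N and the normal force is N = m₁g cos 50° = 43.465 N.
Kinetic friction opposes the mass's motion up the incline: f = μN = 0.2 × 43.465 = 8.693 N acting down the slope.
Newton's second law for the mass (up-slope positive): T − 51.797 − 8.693 = 6.9 a. For the hanging block (downward positive): 7 × 9.8 − T = 7 a.
Adding the two equations eliminates T: 8.110 = 13.9 a, so a = 0.5835 m/s².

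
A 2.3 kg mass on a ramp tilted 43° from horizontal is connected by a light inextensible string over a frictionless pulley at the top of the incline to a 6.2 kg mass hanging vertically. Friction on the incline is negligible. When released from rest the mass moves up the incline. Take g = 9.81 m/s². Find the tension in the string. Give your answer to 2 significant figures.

28 N

For the mass on the incline: the weight component along the slope is m₁g sin 43° = 2.3 × 9.81 × 0.6820 = 15.388 N and the normal force is N = m₁g cos 43° = 16.502 N.
Newton's second law for the mass (up-slope positive): T − 15.388 = 2.3 a. For the hanging mass (downward positive): 6.2 × 9.81 − T = 6.2 a.
Adding the two equations eliminates T: 45.434 = 8.5 a, so a = 5.3452 m/s².
Then from the hanging mass's equation, T = 6.2 × (9.81 − 5.3452) = 27.682 N.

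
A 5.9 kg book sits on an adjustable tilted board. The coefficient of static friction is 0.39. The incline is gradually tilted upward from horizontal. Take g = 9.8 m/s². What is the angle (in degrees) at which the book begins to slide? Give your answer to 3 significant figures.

At the threshold of sliding, static friction is at its maximum μ_s N and exactly balances the weight component along the incline: mg sin θ = μ_s mg cos θ.
Hence tan θ = μ_s = 0.39, so θ = arctan(0.39) = 21.3058°.

21.3°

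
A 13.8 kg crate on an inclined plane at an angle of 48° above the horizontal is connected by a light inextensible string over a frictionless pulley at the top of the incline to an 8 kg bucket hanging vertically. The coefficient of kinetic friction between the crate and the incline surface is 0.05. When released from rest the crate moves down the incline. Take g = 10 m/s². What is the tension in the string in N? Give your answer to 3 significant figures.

86.6 N

For the crate on the incline: the weight component along the slope is m₁g sin 48° = 13.8 × 10 × 0.7431 = 102.548 N and the normal force is N = m₁g cos 48° = 92.340 N.
Kinetic friction opposes the crate's motion down the incline: f = μN = 0.05 × 92.340 = 4.617 N acting up the slope.
Newton's second law for the crate (down-slope positive): 102.548 − 4.617 − T = 13.8 a. For the hanging bucket (upward positive): T − 8 × 10 = 8 a.
Adding the two equations eliminates T: 17.931 = 21.8 a, so a = 0.8225 m/s².
Then from the hanging bucket's equation, T = 8 × (10 + 0.8225) = 86.580 N.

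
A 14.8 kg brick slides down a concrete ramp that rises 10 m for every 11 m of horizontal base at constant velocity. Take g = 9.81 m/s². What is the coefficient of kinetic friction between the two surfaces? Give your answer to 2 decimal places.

At constant velocity the net force along the incline is zero: mg sin 42.27° = μ mg cos 42.27°.
So μ = tan 42.27° = 0.6727 / 0.7399 = 0.9092.

0.91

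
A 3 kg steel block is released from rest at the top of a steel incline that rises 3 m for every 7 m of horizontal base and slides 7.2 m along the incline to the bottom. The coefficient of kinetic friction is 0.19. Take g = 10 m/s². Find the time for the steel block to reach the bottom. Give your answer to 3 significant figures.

The weight component along the incline is mg sin 23.20° = 11.818 N and the normal force is N = mg cos 23.20° = 27.574 N.
Friction up the slope is f = μN = 0.19 × 27.574 = 5.239 N, so the net downslope force is 11.818 − 5.239 = 6.579 N and a = 6.579 / 3 = 2.1930 m/s².
Starting from rest, L = ½at², so t = √(2L/a) = √(2 × 7.2 / 2.1930) = 2.5625 s.

2.56 s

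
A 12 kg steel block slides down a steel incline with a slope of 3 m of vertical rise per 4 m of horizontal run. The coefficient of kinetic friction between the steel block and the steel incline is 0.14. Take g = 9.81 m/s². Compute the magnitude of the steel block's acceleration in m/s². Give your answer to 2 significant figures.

Resolving the weight along the incline: the component pulling the steel block down the slope is mg sin 36.87° = 12 × 9.81 × 0.6000 = 70.632 N, and the normal force is N = mg cos 36.87° = 12 × 9.81 × 0.8000 = 94.176 N.
Kinetic friction acts up the slope with magnitude f = μN = 0.14 × 94.176 = 13.185 N.
Net force along the incline is 70.632 − 13.185 = 57.447 N, so a = 57.447 / 12 = 4.7873 m/s².

4.8 m/s²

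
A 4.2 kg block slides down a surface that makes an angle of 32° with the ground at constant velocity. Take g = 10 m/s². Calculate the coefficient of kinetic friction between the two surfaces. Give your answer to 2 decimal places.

0.62

At constant velocity the net force along the incline is zero: mg sin 32° = μ mg cos 32°.
So μ = tan 32° = 0.5299 / 0.8480 = 0.6249.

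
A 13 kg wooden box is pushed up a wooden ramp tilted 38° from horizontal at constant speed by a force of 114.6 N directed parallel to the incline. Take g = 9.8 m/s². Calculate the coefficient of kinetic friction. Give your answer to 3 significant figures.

0.360

At constant speed ΣF = 0 along the incline. The applied 114.6 N acts up the slope; the weight component mg sin 38° = 78.435 N and kinetic friction μN both act down the slope.
So 114.6 = 78.435 + μ × 100.393, giving μ = (114.6 − 78.435) / 100.393 = 0.3602.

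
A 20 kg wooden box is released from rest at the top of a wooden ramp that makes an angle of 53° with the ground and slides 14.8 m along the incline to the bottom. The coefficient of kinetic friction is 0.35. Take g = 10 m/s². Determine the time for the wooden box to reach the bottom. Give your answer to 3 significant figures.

2.24 s

The weight component along the incline is mg sin 53° = 159.727 N and the normal force is N = mg cos 53° = 120.363 N.
Friction up the slope is f = μN = 0.35 × 120.363 = 42.127 N, so the net downslope force is 159.727 − 42.127 = 117.600 N and a = 117.600 / 20 = 5.8800 m/s².
Starting from rest, L = ½at², so t = √(2L/a) = √(2 × 14.8 / 5.8800) = 2.2437 s.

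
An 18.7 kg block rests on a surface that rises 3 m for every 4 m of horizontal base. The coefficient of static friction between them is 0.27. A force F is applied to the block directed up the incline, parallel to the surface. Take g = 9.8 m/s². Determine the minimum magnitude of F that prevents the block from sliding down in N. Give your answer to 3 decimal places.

The normal force is N = mg cos 36.87° = 146.608 N. With F at its minimum the block is on the verge of sliding down, so static friction is at its maximum μ_s N = 0.27 × 146.608 = 39.584 N and acts up the slope.
Equilibrium along the incline: F + μ_s N = mg sin 36.87°, so F = 109.956 − 39.584 = 70.372 N.

70.372 N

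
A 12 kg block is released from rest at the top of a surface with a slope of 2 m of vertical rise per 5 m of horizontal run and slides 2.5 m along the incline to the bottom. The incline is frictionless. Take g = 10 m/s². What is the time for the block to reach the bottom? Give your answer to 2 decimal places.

1.16 s

The weight component along the incline is mg sin 21.80° = 44.567 N and the normal force is N = mg cos 21.80° = 111.417 N.
With no friction, a = g sin 21.80° = 3.7139 m/s².
Starting from rest, L = ½at², so t = √(2L/a) = √(2 × 2.5 / 3.7139) = 1.1603 s.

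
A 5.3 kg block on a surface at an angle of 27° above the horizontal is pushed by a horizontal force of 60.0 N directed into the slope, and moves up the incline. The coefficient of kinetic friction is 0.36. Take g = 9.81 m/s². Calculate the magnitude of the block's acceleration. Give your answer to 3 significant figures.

0.636 m/s²

The horizontal push has components F cos 27° = 60.0 × 0.8910 = 53.460 N up the incline and F sin 27° = 60.0 × 0.4540 = 27.240 N pressing into the surface.
The normal force is therefore N = mg cos 27° + F sin 27° = 46.326 + 27.240 = 73.566 N, and kinetic friction down the slope is μN = 0.36 × 73.566 = 26.484 N.
Along the incline: F cos 27° − mg sin 27° − μN = ma, so 53.460 − 23.605 − 26.484 = 5.3 a, giving a = 0.6360 m/s².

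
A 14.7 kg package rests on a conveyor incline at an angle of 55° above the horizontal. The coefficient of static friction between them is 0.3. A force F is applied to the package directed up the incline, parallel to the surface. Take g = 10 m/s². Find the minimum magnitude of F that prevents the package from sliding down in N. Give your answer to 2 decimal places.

The normal force is N = mg cos 55° = 84.316 N. With F at its minimum the package is on the verge of sliding down, so static friction is at its maximum μ_s N = 0.3 × 84.316 = 25.295 N and acts up the slope.
Equilibrium along the incline: F + μ_s N = mg sin 55°, so F = 120.415 − 25.295 = 95.120 N.

95.12 N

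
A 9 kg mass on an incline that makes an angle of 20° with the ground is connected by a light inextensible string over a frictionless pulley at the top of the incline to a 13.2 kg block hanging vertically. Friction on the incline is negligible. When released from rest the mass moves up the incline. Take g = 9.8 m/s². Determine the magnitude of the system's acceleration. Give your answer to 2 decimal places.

For the mass on the incline: the weight component along the slope is m₁g sin 20° = 9 × 9.8 × 0.3420 = 30.164 N and the normal force is N = m₁g cos 20° = 82.881 N.
Newton's second law for the mass (up-slope positive): T − 30.164 = 9 a. For the hanging block (downward positive): 13.2 × 9.8 − T = 13.2 a.
Adding the two equations eliminates T: 99.196 = 22.2 a, so a = 4.4683 m/s².

4.47 m/s²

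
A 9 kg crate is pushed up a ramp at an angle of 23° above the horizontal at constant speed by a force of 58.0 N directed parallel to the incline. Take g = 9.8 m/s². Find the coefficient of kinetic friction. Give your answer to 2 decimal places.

0.29

At constant speed ΣF = 0 along the incline. The applied 58.0 N acts up the slope; the weight component mg sin 23° = 34.462 N and kinetic friction μN both act down the slope.
So 58.0 = 34.462 + μ × 81.189, giving μ = (58.0 − 34.462) / 81.189 = 0.2899.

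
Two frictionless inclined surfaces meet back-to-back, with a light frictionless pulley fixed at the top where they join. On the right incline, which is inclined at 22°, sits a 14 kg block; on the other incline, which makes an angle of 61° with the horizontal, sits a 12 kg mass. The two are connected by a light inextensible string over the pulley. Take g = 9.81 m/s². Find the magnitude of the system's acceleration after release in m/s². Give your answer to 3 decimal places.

1.981 m/s²

Resolve each weight along its own incline: the 14 kg mass has component 14 × 9.81 × sin 22° = 51.448 N down its slope, and the 12 kg mass has 12 × 9.81 × sin 61° = 102.960 N down its slope.
The 12 kg side's 102.960 N exceeds the other side's 51.448 N, so that mass slides down and the 14 kg mass slides up. Taking that direction as positive, Newton's second law for the whole system gives 102.960 − 51.448 = (14 + 12) a, so a = 51.512 / 26 = 1.9812 m/s².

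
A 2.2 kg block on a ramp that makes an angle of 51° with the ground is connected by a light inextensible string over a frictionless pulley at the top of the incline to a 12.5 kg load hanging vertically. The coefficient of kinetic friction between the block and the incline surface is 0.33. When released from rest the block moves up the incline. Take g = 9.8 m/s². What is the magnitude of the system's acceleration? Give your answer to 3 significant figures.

For the block on the incline: the weight component along the slope is m₁g sin 51° = 2.2 × 9.8 × 0.7771 = 16.754 N and the normal force is N = m₁g cos 51° = 13.568 N.
Kinetic friction opposes the block's motion up the incline: f = μN = 0.33 × 13.568 = 4.477 N acting down the slope.
Newton's second law for the block (up-slope positive): T − 16.754 − 4.477 = 2.2 a. For the hanging load (downward positive): 12.5 × 9.8 − T = 12.5 a.
Adding the two equations eliminates T: 101.269 = 14.7 a, so a = 6.8890 m/s².

6.89 m/s²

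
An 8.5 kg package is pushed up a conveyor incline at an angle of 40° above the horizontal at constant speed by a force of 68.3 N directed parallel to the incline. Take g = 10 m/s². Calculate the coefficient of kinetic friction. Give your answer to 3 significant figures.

0.210

At constant speed ΣF = 0 along the incline. The applied 68.3 N acts up the slope; the weight component mg sin 40° = 54.637 N and kinetic friction μN both act down the slope.
So 68.3 = 54.637 + μ × 65.114, giving μ = (68.3 − 54.637) / 65.114 = 0.2098.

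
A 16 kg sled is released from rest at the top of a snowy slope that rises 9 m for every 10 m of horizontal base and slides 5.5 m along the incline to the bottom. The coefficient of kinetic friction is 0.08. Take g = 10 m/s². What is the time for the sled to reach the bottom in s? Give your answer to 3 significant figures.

1.34 s

The weight component along the incline is mg sin 41.99° = 107.034 N and the normal force is N = mg cos 41.99° = 118.927 N.
Friction up the slope is f = μN = 0.08 × 118.927 = 9.514 N, so the net downslope force is 107.034 − 9.514 = 97.520 N and a = 97.520 / 16 = 6.0950 m/s².
Starting from rest, L = ½at², so t = √(2L/a) = √(2 × 5.5 / 6.0950) = 1.3434 s.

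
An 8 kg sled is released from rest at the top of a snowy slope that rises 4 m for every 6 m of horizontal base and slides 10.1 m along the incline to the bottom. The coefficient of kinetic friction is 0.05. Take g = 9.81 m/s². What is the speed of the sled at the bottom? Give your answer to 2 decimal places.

The weight component along the incline is mg sin 33.69° = 43.533 N and the normal force is N = mg cos 33.69° = 65.299 N.
Friction up the slope is f = μN = 0.05 × 65.299 = 3.265 N, so the net downslope force is 43.533 − 3.265 = 40.268 N and a = 40.268 / 8 = 5.0335 m/s².
Starting from rest over a distance of 10.1 m, v² = 2aL = 2 × 5.0335 × 10.1 = 101.6767, so v = 10.0835 m/s.

10.08 m/s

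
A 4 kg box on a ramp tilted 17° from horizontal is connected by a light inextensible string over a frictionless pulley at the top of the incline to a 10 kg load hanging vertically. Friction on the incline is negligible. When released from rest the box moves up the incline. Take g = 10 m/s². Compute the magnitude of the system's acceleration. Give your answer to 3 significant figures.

For the box on the incline: the weight component along the slope is m₁g sin 17° = 4 × 10 × 0.2924 = 11.696 N and the normal force is N = m₁g cos 17° = 38.252 N.
Newton's second law for the box (up-slope positive): T − 11.696 = 4 a. For the hanging load (downward positive): 10 × 10 − T = 10 a.
Adding the two equations eliminates T: 88.304 = 14 a, so a = 6.3074 m/s².

6.31 m/s²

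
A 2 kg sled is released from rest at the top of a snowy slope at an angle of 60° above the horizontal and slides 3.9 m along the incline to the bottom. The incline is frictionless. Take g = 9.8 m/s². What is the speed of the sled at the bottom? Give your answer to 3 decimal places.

The weight component along the incline is mg sin 60° = 16.974 N and the normal force is N = mg cos 60° = 9.800 N.
With no friction, a = g sin 60° = 8.4870 m/s².
Starting from rest over a distance of 3.9 m, v² = 2aL = 2 × 8.4870 × 3.9 = 66.1986, so v = 8.1363 m/s.

8.136 m/s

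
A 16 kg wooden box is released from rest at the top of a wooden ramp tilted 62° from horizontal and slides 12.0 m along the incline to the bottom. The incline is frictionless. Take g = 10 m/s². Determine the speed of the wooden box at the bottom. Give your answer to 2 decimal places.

The weight component along the incline is mg sin 62° = 141.272 N and the normal force is N = mg cos 62° = 75.115 N.
With no friction, a = g sin 62° = 8.8295 m/s².
Starting from rest over a distance of 12.0 m, v² = 2aL = 2 × 8.8295 × 12.0 = 211.9080, so v = 14.5571 m/s.

14.56 m/s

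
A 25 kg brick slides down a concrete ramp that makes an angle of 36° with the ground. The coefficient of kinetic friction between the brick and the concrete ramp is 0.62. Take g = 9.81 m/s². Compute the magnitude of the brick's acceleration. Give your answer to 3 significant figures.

0.846 m/s²

Resolving the weight along the incline: the component pulling the brick down the slope is mg sin 36° = 25 × 9.81 × 0.5878 = 144.158 N, and the normal force is N = mg cos 36° = 25 × 9.81 × 0.8090 = 198.407 N.
Kinetic friction acts up the slope with magnitude f = μN = 0.62 × 198.407 = 123.012 N.
Net force along the incline is 144.158 − 123.012 = 21.146 N, so a = 21.146 / 25 = 0.8458 m/s².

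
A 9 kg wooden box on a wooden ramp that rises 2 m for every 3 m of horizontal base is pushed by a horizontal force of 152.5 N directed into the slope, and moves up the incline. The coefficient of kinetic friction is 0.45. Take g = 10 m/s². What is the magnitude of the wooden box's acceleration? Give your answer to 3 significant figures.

0.578 m/s²

The horizontal push has components F cos 33.69° = 152.5 × 0.8321 = 126.895 N up the incline and F sin 33.69° = 152.5 × 0.5547 = 84.592 N pressing into the surface.
The normal force is therefore N = mg cos 33.69° + F sin 33.69° = 74.889 + 84.592 = 159.481 N, and kinetic friction down the slope is μN = 0.45 × 159.481 = 71.766 N.
Along the incline: F cos 33.69° − mg sin 33.69° − μN = ma, so 126.895 − 49.923 − 71.766 = 9 a, giving a = 0.5784 m/s².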